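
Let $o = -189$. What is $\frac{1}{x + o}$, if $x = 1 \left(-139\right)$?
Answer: $- \frac{1}{328} \approx -0.0030488$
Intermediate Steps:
$x = -139$
$\frac{1}{x + o} = \frac{1}{-139 - 189} = \frac{1}{-328} = - \frac{1}{328}$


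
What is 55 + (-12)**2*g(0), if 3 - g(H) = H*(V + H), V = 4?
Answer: 487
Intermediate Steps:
g(H) = 3 - H*(4 + H)
55 + (-12)**2*g(0) = 55 + (-12)**2*(3 - 1*0**2 - 4*0) = 55 + 144*(3 - 1*0 + 0) = 55 + 144*(3 + 0 + 0) = 55 + 144*3 = 55 + 432 = 487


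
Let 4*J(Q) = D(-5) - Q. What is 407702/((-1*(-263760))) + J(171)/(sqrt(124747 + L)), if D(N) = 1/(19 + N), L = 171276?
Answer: 203851/131880 - 2393*sqrt(296023)/16577288 ≈ 1.4672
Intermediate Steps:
J(Q) = 1/56 - Q/4 (J(Q) = (1/(19 - 5) - Q)/4 = (1/14 - Q)/4 = 1/56 - Q/4)
407702/((-1*(-263760))) + J(171)/(sqrt(124747 + L)) = 407702/((-1*(-263760))) + (1/56 - 1/4*171)/(sqrt(124747 + 171276)) = 407702/263760 + (1/56 - 171/4)/(sqrt(296023)) = 407702*(1/263760) - 2393*sqrt(296023)/16577288 = 203851/131880 - 2393*sqrt(296023)/16577288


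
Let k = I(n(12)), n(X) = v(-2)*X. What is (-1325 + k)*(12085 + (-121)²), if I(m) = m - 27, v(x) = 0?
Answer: -36133552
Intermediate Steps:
n(X) = 0 (n(X) = 0*X = 0)
I(m) = -27 + m
k = -27 (k = -27 + 0 = -27)
(-1325 + k)*(12085 + (-121)²) = (-1325 - 27)*(12085 + (-121)²) = -1352*(12085 + 14641) = -1352*26726 = -36133552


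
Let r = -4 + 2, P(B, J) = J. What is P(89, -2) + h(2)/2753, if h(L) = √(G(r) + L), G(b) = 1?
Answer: -2 + √3/2753 ≈ -1.9994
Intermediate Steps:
r = -2
h(L) = √(1 + L)
P(89, -2) + h(2)/2753 = -2 + √(1 + 2)/2753 = -2 + √3*(1/2753) = -2 + √3/2753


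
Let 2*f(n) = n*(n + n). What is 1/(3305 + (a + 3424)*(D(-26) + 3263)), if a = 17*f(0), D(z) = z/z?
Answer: 1/11179241 ≈ 8.9452e-8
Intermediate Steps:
f(n) = n² (f(n) = (n*(n + n))/2 = (n*(2*n))/2 = (2*n²)/2 = n²)
D(z) = 1
a = 0 (a = 17*0² = 17*0 = 0)
1/(3305 + (a + 3424)*(D(-26) + 3263)) = 1/(3305 + (0 + 3424)*(1 + 3263)) = 1/(3305 + 3424*3264) = 1/(3305 + 11175936) = 1/11179241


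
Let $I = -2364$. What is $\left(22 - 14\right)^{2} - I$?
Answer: $2428$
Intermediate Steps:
$\left(22 - 14\right)^{2} - I = \left(22 - 14\right)^{2} - -2364 = 8^{2} + 2364 = 64 + 2364 = 2428$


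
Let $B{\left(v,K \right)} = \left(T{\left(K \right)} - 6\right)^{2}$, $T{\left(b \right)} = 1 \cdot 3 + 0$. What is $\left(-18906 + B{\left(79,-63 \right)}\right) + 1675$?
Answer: $-17222$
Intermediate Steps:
$T{\left(b \right)} = 3$ ($T{\left(b \right)} = 3 + 0 = 3$)
$B{\left(v,K \right)} = 9$ ($B{\left(v,K \right)} = \left(3 - 6\right)^{2} = \left(-3\right)^{2} = 9$)
$\left(-18906 + B{\left(79,-63 \right)}\right) + 1675 = \left(-18906 + 9\right) + 1675 = -18897 + 1675 = -17222$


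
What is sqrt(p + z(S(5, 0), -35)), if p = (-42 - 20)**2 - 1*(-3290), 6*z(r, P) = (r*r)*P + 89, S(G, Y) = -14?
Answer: sqrt(24022)/2 ≈ 77.495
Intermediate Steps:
z(r, P) = 89/6 + P*r**2/6 (z(r, P) = ((r*r)*P + 89)/6 = (r**2*P + 89)/6 = (P*r**2 + 89)/6 = (89 + P*r**2)/6 = 89/6 + P*r**2/6)
p = 7134 (p = (-62)**2 + 3290 = 3844 + 3290 = 7134)
sqrt(p + z(S(5, 0), -35)) = sqrt(7134 + (89/6 + (1/6)*(-35)*(-14)**2)) = sqrt(7134 + (89/6 + (1/6)*(-35)*196)) = sqrt(7134 + (89/6 - 3430/3)) = sqrt(7134 - 2257/2) = sqrt(12011/2) = sqrt(24022)/2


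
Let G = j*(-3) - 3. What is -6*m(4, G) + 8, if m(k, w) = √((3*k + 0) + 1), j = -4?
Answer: 8 - 6*√13 ≈ -13.633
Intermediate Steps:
G = 9 (G = -4*(-3) - 3 = 12 - 3 = 9)
m(k, w) = √(1 + 3*k) (m(k, w) = √(3*k + 1) = √(1 + 3*k))
-6*m(4, G) + 8 = -6*√(1 + 3*4) + 8 = -6*√(1 + 12) + 8 = -6*√13 + 8 = 8 - 6*√13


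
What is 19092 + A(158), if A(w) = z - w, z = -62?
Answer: 18872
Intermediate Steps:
A(w) = -62 - w
19092 + A(158) = 19092 + (-62 - 1*158) = 19092 + (-62 - 158) = 19092 - 220 = 18872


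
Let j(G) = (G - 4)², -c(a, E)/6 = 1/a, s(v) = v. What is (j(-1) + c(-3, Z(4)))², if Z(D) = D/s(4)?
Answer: 729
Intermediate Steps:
Z(D) = D/4
c(a, E) = -6/a
j(G) = (-4 + G)²
(j(-1) + c(-3, Z(4)))² = ((-4 - 1)² - 6/(-3))² = ((-5)² - 6*(-⅓))² = (25 + 2)² = 27² = 729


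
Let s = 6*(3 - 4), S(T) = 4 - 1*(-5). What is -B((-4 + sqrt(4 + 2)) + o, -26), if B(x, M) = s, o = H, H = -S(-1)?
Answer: 6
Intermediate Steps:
S(T) = 9 (S(T) = 4 + 5 = 9)
s = -6 (s = 6*(-1) = -6)
H = -9 (H = -1*9 = -9)
o = -9
B(x, M) = -6
-B((-4 + sqrt(4 + 2)) + o, -26) = -1*(-6) = 6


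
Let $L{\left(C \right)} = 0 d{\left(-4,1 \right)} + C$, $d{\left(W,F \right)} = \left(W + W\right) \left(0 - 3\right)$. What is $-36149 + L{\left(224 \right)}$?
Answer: $-35925$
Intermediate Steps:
$d{\left(W,F \right)} = - 6 W$ ($d{\left(W,F \right)} = 2 W \left(-3\right) = - 6 W$)
$L{\left(C \right)} = C$ ($L{\left(C \right)} = 0 \left(\left(-6\right) \left(-4\right)\right) + C = 0 \cdot 24 + C = 0 + C = C$)
$-36149 + L{\left(224 \right)} = -36149 + 224 = -35925$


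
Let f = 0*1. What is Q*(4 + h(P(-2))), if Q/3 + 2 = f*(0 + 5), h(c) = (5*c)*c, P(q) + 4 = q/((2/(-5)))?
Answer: -54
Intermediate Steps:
f = 0
P(q) = -4 - 5*q/2 (P(q) = -4 + q/((2/(-5))) = -4 + q/((2*(-⅕))) = -4 + q/(-⅖) = -4 + q*(-5/2) = -4 - 5*q/2)
h(c) = 5*c²
Q = -6 (Q = -6 + 3*(0*(0 + 5)) = -6 + 3*(0*5) = -6 + 3*0 = -6 + 0 = -6)
Q*(4 + h(P(-2))) = -6*(4 + 5*(-4 - 5/2*(-2))²) = -6*(4 + 5*(-4 + 5)²) = -6*(4 + 5*1²) = -6*(4 + 5*1) = -6*(4 + 5) = -6*9 = -54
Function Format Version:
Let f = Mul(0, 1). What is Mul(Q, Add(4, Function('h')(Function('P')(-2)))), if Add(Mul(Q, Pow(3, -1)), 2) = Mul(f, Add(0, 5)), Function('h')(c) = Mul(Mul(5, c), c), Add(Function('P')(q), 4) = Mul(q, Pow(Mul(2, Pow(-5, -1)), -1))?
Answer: -54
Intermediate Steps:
f = 0
Function('P')(q) = Add(-4, Mul(Rational(-5, 2), q)) (Function('P')(q) = Add(-4, Mul(q, Pow(Mul(2, Pow(-5, -1)), -1))) = Add(-4, Mul(q, Pow(Mul(2, Rational(-1, 5)), -1))) = Add(-4, Mul(q, Pow(Rational(-2, 5), -1))) = Add(-4, Mul(q, Rational(-5, 2))) = Add(-4, Mul(Rational(-5, 2), q)))
Function('h')(c) = Mul(5, Pow(c, 2))
Q = -6 (Q = Add(-6, Mul(3, Mul(0, Add(0, 5)))) = Add(-6, Mul(3, Mul(0, 5))) = Add(-6, Mul(3, 0)) = Add(-6, 0) = -6)
Mul(Q, Add(4, Function('h')(Function('P')(-2)))) = Mul(-6, Add(4, Mul(5, Pow(Add(-4, Mul(Rational(-5, 2), -2)), 2)))) = Mul(-6, Add(4, Mul(5, Pow(Add(-4, 5), 2)))) = Mul(-6, Add(4, Mul(5, Pow(1, 2)))) = Mul(-6, Add(4, Mul(5, 1))) = Mul(-6, Add(4, 5)) = Mul(-6, 9) = -54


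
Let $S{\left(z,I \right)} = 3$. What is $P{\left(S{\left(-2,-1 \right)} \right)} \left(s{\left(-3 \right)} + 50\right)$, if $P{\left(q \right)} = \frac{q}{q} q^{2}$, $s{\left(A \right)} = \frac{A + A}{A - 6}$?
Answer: $456$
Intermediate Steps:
$s{\left(A \right)} = \frac{2 A}{-6 + A}$
$P{\left(q \right)} = q^{2}$ ($P{\left(q \right)} = 1 q^{2} = q^{2}$)
$P{\left(S{\left(-2,-1 \right)} \right)} \left(s{\left(-3 \right)} + 50\right) = 3^{2} \left(2 \left(-3\right) \frac{1}{-6 - 3} + 50\right) = 9 \left(2 \left(-3\right) \frac{1}{-9} + 50\right) = 9 \left(2 \left(-3\right) \left(- \frac{1}{9}\right) + 50\right) = 9 \left(\frac{2}{3} + 50\right) = 9 \cdot \frac{152}{3} = 456$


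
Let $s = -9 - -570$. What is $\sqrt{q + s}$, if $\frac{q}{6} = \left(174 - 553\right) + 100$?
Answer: $i \sqrt{1113} \approx 33.362 i$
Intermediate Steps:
$s = 561$ ($s = -9 + 570 = 561$)
$q = -1674$ ($q = 6 \left(\left(174 - 553\right) + 100\right) = 6 \left(-379 + 100\right) = 6 \left(-279\right) = -1674$)
$\sqrt{q + s} = \sqrt{-1674 + 561} = \sqrt{-1113} = i \sqrt{1113}$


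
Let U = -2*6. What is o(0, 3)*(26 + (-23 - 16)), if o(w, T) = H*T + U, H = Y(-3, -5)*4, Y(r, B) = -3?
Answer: 624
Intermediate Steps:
U = -12
H = -12 (H = -3*4 = -12)
o(w, T) = -12 - 12*T (o(w, T) = -12*T - 12 = -12 - 12*T)
o(0, 3)*(26 + (-23 - 16)) = (-12 - 12*3)*(26 + (-23 - 16)) = (-12 - 36)*(26 - 39) = -48*(-13) = 624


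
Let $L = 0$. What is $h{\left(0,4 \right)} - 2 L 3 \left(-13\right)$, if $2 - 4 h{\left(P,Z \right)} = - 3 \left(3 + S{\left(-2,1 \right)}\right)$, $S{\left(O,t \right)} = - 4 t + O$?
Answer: $0$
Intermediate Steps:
$S{\left(O,t \right)} = O - 4 t$
$h{\left(P,Z \right)} = - \frac{7}{4}$ ($h{\left(P,Z \right)} = \frac{1}{2} - \frac{\left(-3\right) \left(3 - 6\right)}{4} = \frac{1}{2} - \frac{\left(-3\right) \left(-3\right)}{4} = \frac{1}{2} - \frac{9}{4} = - \frac{7}{4}$)
$h{\left(0,4 \right)} - 2 L 3 \left(-13\right) = - \frac{7 \left(-2\right) 0 \cdot 3}{4} \left(-13\right) = - \frac{7 \cdot 0 \cdot 3}{4} \left(-13\right) = \left(- \frac{7}{4}\right) 0 \left(-13\right) = 0 \left(-13\right) = 0$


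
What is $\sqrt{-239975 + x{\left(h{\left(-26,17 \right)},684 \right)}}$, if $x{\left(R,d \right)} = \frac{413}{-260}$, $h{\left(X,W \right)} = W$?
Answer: $\frac{3 i \sqrt{450622705}}{130} \approx 489.87 i$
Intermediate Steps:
$x{\left(R,d \right)} = - \frac{413}{260}$ ($x{\left(R,d \right)} = 413 \left(- \frac{1}{260}\right) = - \frac{413}{260}$)
$\sqrt{-239975 + x{\left(h{\left(-26,17 \right)},684 \right)}} = \sqrt{-239975 - \frac{413}{260}} = \sqrt{- \frac{62393913}{260}} = \frac{3 i \sqrt{450622705}}{130}$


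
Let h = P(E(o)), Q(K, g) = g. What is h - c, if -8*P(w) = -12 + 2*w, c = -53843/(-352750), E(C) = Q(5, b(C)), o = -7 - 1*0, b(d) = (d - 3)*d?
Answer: -5697843/352750 ≈ -16.153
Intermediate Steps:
b(d) = d*(-3 + d) (b(d) = (-3 + d)*d = d*(-3 + d))
o = -7 (o = -7 + 0 = -7)
E(C) = C*(-3 + C)
c = 53843/352750 (c = -53843*(-1/352750) = 53843/352750 ≈ 0.15264)
P(w) = 3/2 - w/4 (P(w) = -(-12 + 2*w)/8 = 3/2 - w/4)
h = -16 (h = 3/2 - (-7)*(-3 - 7)/4 = 3/2 - (-7)*(-10)/4 = 3/2 - ¼*70 = 3/2 - 35/2 = -16)
h - c = -16 - 1*53843/352750 = -16 - 53843/352750 = -5697843/352750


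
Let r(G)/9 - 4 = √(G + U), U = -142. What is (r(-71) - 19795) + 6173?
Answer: -13586 + 9*I*√213 ≈ -13586.0 + 131.35*I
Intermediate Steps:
r(G) = 36 + 9*√(-142 + G) (r(G) = 36 + 9*√(G - 142) = 36 + 9*√(-142 + G))
(r(-71) - 19795) + 6173 = ((36 + 9*√(-142 - 71)) - 19795) + 6173 = ((36 + 9*√(-213)) - 19795) + 6173 = ((36 + 9*(I*√213)) - 19795) + 6173 = ((36 + 9*I*√213) - 19795) + 6173 = (-19759 + 9*I*√213) + 6173 = -13586 + 9*I*√213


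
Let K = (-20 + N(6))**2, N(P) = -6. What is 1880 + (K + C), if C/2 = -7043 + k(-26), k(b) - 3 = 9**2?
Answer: -11362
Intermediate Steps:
k(b) = 84 (k(b) = 3 + 9**2 = 3 + 81 = 84)
C = -13918 (C = 2*(-7043 + 84) = 2*(-6959) = -13918)
K = 676 (K = (-20 - 6)**2 = (-26)**2 = 676)
1880 + (K + C) = 1880 + (676 - 13918) = 1880 - 13242 = -11362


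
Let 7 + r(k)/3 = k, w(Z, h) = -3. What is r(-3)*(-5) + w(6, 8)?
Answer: 147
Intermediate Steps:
r(k) = -21 + 3*k
r(-3)*(-5) + w(6, 8) = (-21 + 3*(-3))*(-5) - 3 = (-21 - 9)*(-5) - 3 = -30*(-5) - 3 = 150 - 3 = 147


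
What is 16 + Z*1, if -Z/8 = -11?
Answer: 104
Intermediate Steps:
Z = 88 (Z = -8*(-11) = 88)
16 + Z*1 = 16 + 88*1 = 16 + 88 = 104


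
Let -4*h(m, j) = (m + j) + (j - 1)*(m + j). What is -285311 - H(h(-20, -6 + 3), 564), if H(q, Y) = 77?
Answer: -285388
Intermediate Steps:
h(m, j) = -j/4 - m/4 - (-1 + j)*(j + m)/4 (h(m, j) = -((m + j) + (j - 1)*(m + j))/4 = -((j + m) + (-1 + j)*(j + m))/4 = -(j + m + (-1 + j)*(j + m))/4 = -j/4 - m/4 - (-1 + j)*(j + m)/4)
-285311 - H(h(-20, -6 + 3), 564) = -285311 - 1*77 = -285311 - 77 = -285388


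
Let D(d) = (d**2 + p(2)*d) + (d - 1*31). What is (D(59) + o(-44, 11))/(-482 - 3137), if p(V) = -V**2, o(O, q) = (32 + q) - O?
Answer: -480/517 ≈ -0.92843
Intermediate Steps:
o(O, q) = 32 + q - O
D(d) = -31 + d**2 - 3*d (D(d) = (d**2 + (-1*2**2)*d) + (d - 1*31) = (d**2 + (-1*4)*d) + (d - 31) = (d**2 - 4*d) + (-31 + d) = -31 + d**2 - 3*d)
(D(59) + o(-44, 11))/(-482 - 3137) = ((-31 + 59**2 - 3*59) + (32 + 11 - 1*(-44)))/(-482 - 3137) = ((-31 + 3481 - 177) + (32 + 11 + 44))/(-3619) = (3273 + 87)*(-1/3619) = 3360*(-1/3619) = -480/517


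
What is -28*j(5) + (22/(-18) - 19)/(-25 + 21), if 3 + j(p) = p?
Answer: -917/18 ≈ -50.944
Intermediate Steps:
j(p) = -3 + p
-28*j(5) + (22/(-18) - 19)/(-25 + 21) = -28*(-3 + 5) + (22/(-18) - 19)/(-25 + 21) = -28*2 + (22*(-1/18) - 19)/(-4) = -56 + (-11/9 - 19)*(-¼) = -56 - 182/9*(-¼) = -56 + 91/18 = -917/18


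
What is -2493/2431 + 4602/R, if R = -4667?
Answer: -1755561/872729 ≈ -2.0116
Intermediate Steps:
-2493/2431 + 4602/R = -2493/2431 + 4602/(-4667) = -2493*1/2431 + 4602*(-1/4667) = -2493/2431 - 354/359 = -1755561/872729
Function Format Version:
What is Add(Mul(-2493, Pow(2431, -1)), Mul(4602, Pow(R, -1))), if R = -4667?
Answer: Rational(-1755561, 872729) ≈ -2.0116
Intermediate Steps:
Add(Mul(-2493, Pow(2431, -1)), Mul(4602, Pow(R, -1))) = Add(Mul(-2493, Pow(2431, -1)), Mul(4602, Pow(-4667, -1))) = Add(Mul(-2493, Rational(1, 2431)), Mul(4602, Rational(-1, 4667))) = Add(Rational(-2493, 2431), Rational(-354, 359)) = Rational(-1755561, 872729)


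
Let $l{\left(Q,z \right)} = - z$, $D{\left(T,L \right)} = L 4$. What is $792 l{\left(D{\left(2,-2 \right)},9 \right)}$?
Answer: $-7128$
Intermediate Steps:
$D{\left(T,L \right)} = 4 L$
$792 l{\left(D{\left(2,-2 \right)},9 \right)} = 792 \left(\left(-1\right) 9\right) = 792 \left(-9\right) = -7128$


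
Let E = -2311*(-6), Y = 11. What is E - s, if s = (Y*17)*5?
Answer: 12931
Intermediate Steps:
s = 935 (s = (11*17)*5 = 187*5 = 935)
E = 13866
E - s = 13866 - 1*935 = 13866 - 935 = 12931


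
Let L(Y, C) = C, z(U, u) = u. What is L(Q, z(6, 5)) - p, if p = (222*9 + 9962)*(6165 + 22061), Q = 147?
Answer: -337582955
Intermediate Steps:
p = 337582960 (p = (1998 + 9962)*28226 = 11960*28226 = 337582960)
L(Q, z(6, 5)) - p = 5 - 1*337582960 = 5 - 337582960 = -337582955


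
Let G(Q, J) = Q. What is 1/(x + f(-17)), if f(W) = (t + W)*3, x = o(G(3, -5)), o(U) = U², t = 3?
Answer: -1/33 ≈ -0.030303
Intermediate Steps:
x = 9 (x = 3² = 9)
f(W) = 9 + 3*W (f(W) = (3 + W)*3 = 9 + 3*W)
1/(x + f(-17)) = 1/(9 + (9 + 3*(-17))) = 1/(9 + (9 - 51)) = 1/(9 - 42) = 1/(-33) = -1/33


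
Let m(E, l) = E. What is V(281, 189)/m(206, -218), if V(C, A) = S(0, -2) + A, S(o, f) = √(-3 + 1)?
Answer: 189/206 + I*√2/206 ≈ 0.91748 + 0.0068651*I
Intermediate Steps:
S(o, f) = I*√2 (S(o, f) = √(-2) = I*√2)
V(C, A) = A + I*√2 (V(C, A) = I*√2 + A = A + I*√2)
V(281, 189)/m(206, -218) = (189 + I*√2)/206 = (189 + I*√2)*(1/206) = 189/206 + I*√2/206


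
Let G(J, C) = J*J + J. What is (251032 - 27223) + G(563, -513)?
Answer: 541341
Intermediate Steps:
G(J, C) = J + J² (G(J, C) = J² + J = J + J²)
(251032 - 27223) + G(563, -513) = (251032 - 27223) + 563*(1 + 563) = 223809 + 563*564 = 223809 + 317532 = 541341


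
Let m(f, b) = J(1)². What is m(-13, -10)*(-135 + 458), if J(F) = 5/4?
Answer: 8075/16 ≈ 504.69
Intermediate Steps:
J(F) = 5/4 (J(F) = 5*(¼) = 5/4)
m(f, b) = 25/16 (m(f, b) = (5/4)² = 25/16)
m(-13, -10)*(-135 + 458) = 25*(-135 + 458)/16 = (25/16)*323 = 8075/16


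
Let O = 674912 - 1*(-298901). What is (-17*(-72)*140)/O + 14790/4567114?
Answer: 398511674655/2223757492841 ≈ 0.17921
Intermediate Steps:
O = 973813 (O = 674912 + 298901 = 973813)
(-17*(-72)*140)/O + 14790/4567114 = (-17*(-72)*140)/973813 + 14790/4567114 = (1224*140)*(1/973813) + 14790*(1/4567114) = 171360*(1/973813) + 7395/2283557 = 171360/973813 + 7395/2283557 = 398511674655/2223757492841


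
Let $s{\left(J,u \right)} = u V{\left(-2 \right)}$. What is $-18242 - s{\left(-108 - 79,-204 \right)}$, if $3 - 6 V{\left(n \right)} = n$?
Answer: $-18072$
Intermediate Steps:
$V{\left(n \right)} = \frac{1}{2} - \frac{n}{6}$
$s{\left(J,u \right)} = \frac{5 u}{6}$ ($s{\left(J,u \right)} = u \left(\frac{1}{2} - - \frac{1}{3}\right) = u \left(\frac{1}{2} + \frac{1}{3}\right) = u \frac{5}{6} = \frac{5 u}{6}$)
$-18242 - s{\left(-108 - 79,-204 \right)} = -18242 - \frac{5}{6} \left(-204\right) = -18242 - -170 = -18242 + 170 = -18072$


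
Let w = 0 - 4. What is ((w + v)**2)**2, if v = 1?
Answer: 81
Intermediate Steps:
w = -4
((w + v)**2)**2 = ((-4 + 1)**2)**2 = ((-3)**2)**2 = 9**2 = 81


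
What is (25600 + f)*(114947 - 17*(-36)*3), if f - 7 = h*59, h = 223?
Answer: 4526976212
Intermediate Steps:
f = 13164 (f = 7 + 223*59 = 7 + 13157 = 13164)
(25600 + f)*(114947 - 17*(-36)*3) = (25600 + 13164)*(114947 - 17*(-36)*3) = 38764*(114947 + 612*3) = 38764*(114947 + 1836) = 38764*116783 = 4526976212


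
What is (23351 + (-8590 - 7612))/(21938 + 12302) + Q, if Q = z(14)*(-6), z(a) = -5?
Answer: 1034349/34240 ≈ 30.209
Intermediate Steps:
Q = 30 (Q = -5*(-6) = 30)
(23351 + (-8590 - 7612))/(21938 + 12302) + Q = (23351 + (-8590 - 7612))/(21938 + 12302) + 30 = (23351 - 16202)/34240 + 30 = 7149*(1/34240) + 30 = 7149/34240 + 30 = 1034349/34240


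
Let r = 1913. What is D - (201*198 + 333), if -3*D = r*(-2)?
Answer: -116567/3 ≈ -38856.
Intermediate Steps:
D = 3826/3 (D = -1913*(-2)/3 = -⅓*(-3826) = 3826/3 ≈ 1275.3)
D - (201*198 + 333) = 3826/3 - (201*198 + 333) = 3826/3 - (39798 + 333) = 3826/3 - 1*40131 = 3826/3 - 40131 = -116567/3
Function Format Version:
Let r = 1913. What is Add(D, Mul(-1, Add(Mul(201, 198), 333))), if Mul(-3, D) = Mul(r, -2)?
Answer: Rational(-116567, 3) ≈ -38856.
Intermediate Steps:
D = Rational(3826, 3) (D = Mul(Rational(-1, 3), Mul(1913, -2)) = Mul(Rational(-1, 3), -3826) = Rational(3826, 3) ≈ 1275.3)
Add(D, Mul(-1, Add(Mul(201, 198), 333))) = Add(Rational(3826, 3), Mul(-1, Add(Mul(201, 198), 333))) = Add(Rational(3826, 3), Mul(-1, Add(39798, 333))) = Add(Rational(3826, 3), Mul(-1, 40131)) = Add(Rational(3826, 3), -40131) = Rational(-116567, 3)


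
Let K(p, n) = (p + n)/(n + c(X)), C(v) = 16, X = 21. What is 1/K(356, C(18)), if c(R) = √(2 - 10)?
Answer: 4/93 + I*√2/186 ≈ 0.043011 + 0.0076033*I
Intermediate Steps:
c(R) = 2*I*√2 (c(R) = √(-8) = 2*I*√2)
K(p, n) = (n + p)/(n + 2*I*√2) (K(p, n) = (p + n)/(n + 2*I*√2) = (n + p)/(n + 2*I*√2))
1/K(356, C(18)) = 1/((16 + 356)/(16 + 2*I*√2)) = 1/(372/(16 + 2*I*√2)) = 4/93 + I*√2/186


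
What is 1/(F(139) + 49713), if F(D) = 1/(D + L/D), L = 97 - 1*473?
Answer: 18945/941812924 ≈ 2.0115e-5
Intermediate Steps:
L = -376 (L = 97 - 473 = -376)
F(D) = 1/(D - 376/D)
1/(F(139) + 49713) = 1/(139/(-376 + 139**2) + 49713) = 1/(139/(-376 + 19321) + 49713) = 1/(139/18945 + 49713) = 1/(941812924/18945) = 18945/941812924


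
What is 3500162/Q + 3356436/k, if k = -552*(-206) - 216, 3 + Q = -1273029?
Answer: 80741584325/3010084164 ≈ 26.824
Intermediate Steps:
Q = -1273032 (Q = -3 - 1273029 = -1273032)
k = 113496 (k = 113712 - 216 = 113496)
3500162/Q + 3356436/k = 3500162/(-1273032) + 3356436/113496 = 3500162*(-1/1273032) + 3356436*(1/113496) = -1750081/636516 + 279703/9458 = 80741584325/3010084164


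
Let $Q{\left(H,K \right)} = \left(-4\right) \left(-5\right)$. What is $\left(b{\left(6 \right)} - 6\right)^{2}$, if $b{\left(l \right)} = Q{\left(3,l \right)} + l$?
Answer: $400$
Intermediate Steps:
$Q{\left(H,K \right)} = 20$
$b{\left(l \right)} = 20 + l$
$\left(b{\left(6 \right)} - 6\right)^{2} = \left(\left(20 + 6\right) - 6\right)^{2} = \left(26 - 6\right)^{2} = 20^{2} = 400$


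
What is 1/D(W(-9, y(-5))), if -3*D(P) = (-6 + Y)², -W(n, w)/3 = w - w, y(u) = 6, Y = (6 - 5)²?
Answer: -3/25 ≈ -0.12000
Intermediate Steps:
Y = 1 (Y = 1² = 1)
W(n, w) = 0 (W(n, w) = -3*(w - w) = -3*0 = 0)
D(P) = -25/3 (D(P) = -(-6 + 1)²/3 = -⅓*(-5)² = -⅓*25 = -25/3)
1/D(W(-9, y(-5))) = 1/(-25/3) = -3/25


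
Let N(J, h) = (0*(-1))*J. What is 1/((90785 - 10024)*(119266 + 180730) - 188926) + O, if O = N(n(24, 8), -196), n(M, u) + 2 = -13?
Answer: 1/24227788030 ≈ 4.1275e-11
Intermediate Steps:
n(M, u) = -15 (n(M, u) = -2 - 13 = -15)
N(J, h) = 0 (N(J, h) = 0*J = 0)
O = 0
1/((90785 - 10024)*(119266 + 180730) - 188926) + O = 1/((90785 - 10024)*(119266 + 180730) - 188926) + 0 = 1/(80761*299996 - 188926) + 0 = 1/(24227976956 - 188926) + 0 = 1/24227788030 + 0 = 1/24227788030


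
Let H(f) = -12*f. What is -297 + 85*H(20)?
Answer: -20697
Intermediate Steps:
-297 + 85*H(20) = -297 + 85*(-12*20) = -297 + 85*(-240) = -297 - 20400 = -20697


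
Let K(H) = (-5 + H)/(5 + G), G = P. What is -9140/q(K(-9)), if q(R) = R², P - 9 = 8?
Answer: -1105940/49 ≈ -22570.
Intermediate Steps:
P = 17 (P = 9 + 8 = 17)
G = 17
K(H) = -5/22 + H/22 (K(H) = (-5 + H)/(5 + 17) = (-5 + H)/22 = (-5 + H)*(1/22) = -5/22 + H/22)
-9140/q(K(-9)) = -9140/(-5/22 + (1/22)*(-9))² = -9140/(-5/22 - 9/22)² = -9140/((-7/11)²) = -9140/49/121 = -9140*121/49 = -1105940/49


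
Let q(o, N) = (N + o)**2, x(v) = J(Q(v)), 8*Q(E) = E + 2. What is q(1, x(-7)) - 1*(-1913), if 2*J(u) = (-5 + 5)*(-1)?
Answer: 1914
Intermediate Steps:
Q(E) = 1/4 + E/8 (Q(E) = (E + 2)/8 = (2 + E)/8 = 1/4 + E/8)
J(u) = 0 (J(u) = ((-5 + 5)*(-1))/2 = (0*(-1))/2 = (1/2)*0 = 0)
x(v) = 0
q(1, x(-7)) - 1*(-1913) = (0 + 1)**2 - 1*(-1913) = 1**2 + 1913 = 1 + 1913 = 1914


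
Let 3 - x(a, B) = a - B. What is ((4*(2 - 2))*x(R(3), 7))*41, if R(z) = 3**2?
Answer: 0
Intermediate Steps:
R(z) = 9
x(a, B) = 3 + B - a (x(a, B) = 3 - (a - B) = 3 + (B - a) = 3 + B - a)
((4*(2 - 2))*x(R(3), 7))*41 = ((4*(2 - 2))*(3 + 7 - 1*9))*41 = ((4*0)*(3 + 7 - 9))*41 = (0*1)*41 = 0*41 = 0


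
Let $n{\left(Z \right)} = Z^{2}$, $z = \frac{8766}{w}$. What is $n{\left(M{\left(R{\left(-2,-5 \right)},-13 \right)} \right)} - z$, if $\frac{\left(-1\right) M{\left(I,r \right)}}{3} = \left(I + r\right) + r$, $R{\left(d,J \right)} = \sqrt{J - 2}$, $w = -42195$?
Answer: $\frac{84688287}{14065} - 468 i \sqrt{7} \approx 6021.2 - 1238.2 i$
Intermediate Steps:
$R{\left(d,J \right)} = \sqrt{-2 + J}$
$M{\left(I,r \right)} = - 6 r - 3 I$ ($M{\left(I,r \right)} = - 3 \left(\left(I + r\right) + r\right) = - 3 \left(I + 2 r\right) = - 6 r - 3 I$)
$z = - \frac{2922}{14065}$ ($z = \frac{8766}{-42195} = 8766 \left(- \frac{1}{42195}\right) = - \frac{2922}{14065} \approx -0.20775$)
$n{\left(M{\left(R{\left(-2,-5 \right)},-13 \right)} \right)} - z = \left(\left(-6\right) \left(-13\right) - 3 \sqrt{-2 - 5}\right)^{2} - - \frac{2922}{14065} = \left(78 - 3 \sqrt{-7}\right)^{2} + \frac{2922}{14065} = \left(78 - 3 i \sqrt{7}\right)^{2} + \frac{2922}{14065} = \frac{2922}{14065} + \left(78 - 3 i \sqrt{7}\right)^{2}$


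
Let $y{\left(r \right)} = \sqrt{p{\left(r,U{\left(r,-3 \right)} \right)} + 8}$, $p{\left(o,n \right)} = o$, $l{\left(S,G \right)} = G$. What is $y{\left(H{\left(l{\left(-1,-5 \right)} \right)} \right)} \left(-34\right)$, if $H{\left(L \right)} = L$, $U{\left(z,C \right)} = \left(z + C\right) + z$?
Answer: $- 34 \sqrt{3} \approx -58.89$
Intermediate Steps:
$U{\left(z,C \right)} = C + 2 z$ ($U{\left(z,C \right)} = \left(C + z\right) + z = C + 2 z$)
$y{\left(r \right)} = \sqrt{8 + r}$ ($y{\left(r \right)} = \sqrt{r + 8} = \sqrt{8 + r}$)
$y{\left(H{\left(l{\left(-1,-5 \right)} \right)} \right)} \left(-34\right) = \sqrt{8 - 5} \left(-34\right) = \sqrt{3} \left(-34\right) = - 34 \sqrt{3}$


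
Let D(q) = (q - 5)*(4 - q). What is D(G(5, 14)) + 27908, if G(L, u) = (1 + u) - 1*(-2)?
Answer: 27752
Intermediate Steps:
G(L, u) = 3 + u (G(L, u) = (1 + u) + 2 = 3 + u)
D(q) = (-5 + q)*(4 - q)
D(G(5, 14)) + 27908 = (-20 - (3 + 14)² + 9*(3 + 14)) + 27908 = (-20 - 1*17² + 9*17) + 27908 = (-20 - 1*289 + 153) + 27908 = (-20 - 289 + 153) + 27908 = -156 + 27908 = 27752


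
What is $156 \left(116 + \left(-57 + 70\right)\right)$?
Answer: $20124$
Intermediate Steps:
$156 \left(116 + \left(-57 + 70\right)\right) = 156 \left(116 + 13\right) = 156 \cdot 129 = 20124$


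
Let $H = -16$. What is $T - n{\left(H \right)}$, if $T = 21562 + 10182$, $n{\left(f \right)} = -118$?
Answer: $31862$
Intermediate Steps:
$T = 31744$
$T - n{\left(H \right)} = 31744 - -118 = 31744 + 118 = 31862$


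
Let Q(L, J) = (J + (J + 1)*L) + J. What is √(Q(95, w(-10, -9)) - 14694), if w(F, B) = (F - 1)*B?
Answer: 2*I*√1249 ≈ 70.682*I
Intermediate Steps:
w(F, B) = B*(-1 + F) (w(F, B) = (-1 + F)*B = B*(-1 + F))
Q(L, J) = 2*J + L*(1 + J) (Q(L, J) = (J + (1 + J)*L) + J = (J + L*(1 + J)) + J = 2*J + L*(1 + J))
√(Q(95, w(-10, -9)) - 14694) = √((95 + 2*(-9*(-1 - 10)) - 9*(-1 - 10)*95) - 14694) = √((95 + 2*(-9*(-11)) - 9*(-11)*95) - 14694) = √((95 + 2*99 + 99*95) - 14694) = √((95 + 198 + 9405) - 14694) = √(9698 - 14694) = √(-4996) = 2*I*√1249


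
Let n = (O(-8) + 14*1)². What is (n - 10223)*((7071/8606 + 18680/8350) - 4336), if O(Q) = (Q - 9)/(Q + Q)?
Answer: 79678672608366469/1839618560 ≈ 4.3313e+7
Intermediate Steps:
O(Q) = (-9 + Q)/(2*Q) (O(Q) = (-9 + Q)/((2*Q)) = (-9 + Q)*(1/(2*Q)) = (-9 + Q)/(2*Q))
n = 58081/256 (n = ((½)*(-9 - 8)/(-8) + 14*1)² = ((½)*(-⅛)*(-17) + 14)² = (17/16 + 14)² = (241/16)² = 58081/256 ≈ 226.88)
(n - 10223)*((7071/8606 + 18680/8350) - 4336) = (58081/256 - 10223)*((7071/8606 + 18680/8350) - 4336) = -2559007*((7071*(1/8606) + 18680*(1/8350)) - 4336)/256 = -2559007*((7071/8606 + 1868/835) - 4336)/256 = -2559007*(21980293/7186010 - 4336)/256 = -2559007/256*(-31136559067/7186010) = 79678672608366469/1839618560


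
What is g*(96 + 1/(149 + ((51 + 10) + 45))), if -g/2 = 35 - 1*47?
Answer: 195848/85 ≈ 2304.1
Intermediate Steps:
g = 24 (g = -2*(35 - 1*47) = -2*(35 - 47) = -2*(-12) = 24)
g*(96 + 1/(149 + ((51 + 10) + 45))) = 24*(96 + 1/(149 + ((51 + 10) + 45))) = 24*(96 + 1/(149 + (61 + 45))) = 24*(96 + 1/(149 + 106)) = 24*(96 + 1/255) = 24*(24481/255) = 195848/85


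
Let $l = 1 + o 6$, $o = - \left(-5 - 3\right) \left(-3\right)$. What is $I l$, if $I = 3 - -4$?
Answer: $-1001$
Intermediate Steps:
$o = -24$ ($o = - \left(-8\right) \left(-3\right) = \left(-1\right) 24 = -24$)
$l = -143$ ($l = 1 - 144 = -143$)
$I = 7$ ($I = 3 + 4 = 7$)
$I l = 7 \left(-143\right) = -1001$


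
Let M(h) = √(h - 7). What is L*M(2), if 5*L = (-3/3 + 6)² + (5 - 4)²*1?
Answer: 26*I*√5/5 ≈ 11.628*I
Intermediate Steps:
M(h) = √(-7 + h)
L = 26/5 (L = ((-3/3 + 6)² + (5 - 4)²*1)/5 = ((-3*⅓ + 6)² + 1²*1)/5 = ((-1 + 6)² + 1*1)/5 = (5² + 1)/5 = (25 + 1)/5 = (⅕)*26 = 26/5 ≈ 5.2000)
L*M(2) = 26*√(-7 + 2)/5 = 26*√(-5)/5 = 26*(I*√5)/5 = 26*I*√5/5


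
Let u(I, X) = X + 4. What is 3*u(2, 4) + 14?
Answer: 38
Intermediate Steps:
u(I, X) = 4 + X
3*u(2, 4) + 14 = 3*(4 + 4) + 14 = 3*8 + 14 = 24 + 14 = 38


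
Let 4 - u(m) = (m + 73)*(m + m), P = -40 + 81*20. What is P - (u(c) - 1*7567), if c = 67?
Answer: 27903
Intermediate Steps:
P = 1580 (P = -40 + 1620 = 1580)
u(m) = 4 - 2*m*(73 + m) (u(m) = 4 - (m + 73)*(m + m) = 4 - (73 + m)*2*m = 4 - 2*m*(73 + m))
P - (u(c) - 1*7567) = 1580 - ((4 - 146*67 - 2*67²) - 1*7567) = 1580 - ((4 - 9782 - 2*4489) - 7567) = 1580 - ((4 - 9782 - 8978) - 7567) = 1580 - (-18756 - 7567) = 1580 - 1*(-26323) = 1580 + 26323 = 27903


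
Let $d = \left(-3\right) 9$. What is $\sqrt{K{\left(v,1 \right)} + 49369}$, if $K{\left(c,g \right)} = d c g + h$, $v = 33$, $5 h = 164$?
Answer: $\frac{\sqrt{1212770}}{5} \approx 220.25$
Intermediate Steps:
$h = \frac{164}{5}$ ($h = \frac{1}{5} \cdot 164 = \frac{164}{5} \approx 32.8$)
$d = -27$
$K{\left(c,g \right)} = \frac{164}{5} - 27 c g$ ($K{\left(c,g \right)} = - 27 c g + \frac{164}{5} = \frac{164}{5} - 27 c g$)
$\sqrt{K{\left(v,1 \right)} + 49369} = \sqrt{\left(\frac{164}{5} - 891 \cdot 1\right) + 49369} = \sqrt{\left(\frac{164}{5} - 891\right) + 49369} = \sqrt{- \frac{4291}{5} + 49369} = \sqrt{\frac{242554}{5}} = \frac{\sqrt{1212770}}{5}$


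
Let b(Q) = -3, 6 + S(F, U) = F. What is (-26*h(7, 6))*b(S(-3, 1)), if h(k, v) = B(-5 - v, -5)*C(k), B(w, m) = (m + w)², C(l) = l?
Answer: 139776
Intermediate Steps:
S(F, U) = -6 + F
h(k, v) = k*(-10 - v)² (h(k, v) = (-5 + (-5 - v))²*k = (-10 - v)²*k = k*(-10 - v)²)
(-26*h(7, 6))*b(S(-3, 1)) = -182*(10 + 6)²*(-3) = -182*16²*(-3) = -182*256*(-3) = -26*1792*(-3) = -46592*(-3) = 139776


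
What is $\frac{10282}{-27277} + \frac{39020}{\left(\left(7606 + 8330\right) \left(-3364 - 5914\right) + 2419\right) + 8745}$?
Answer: $- \frac{380296631737}{1008178677797} \approx -0.37721$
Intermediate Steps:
$\frac{10282}{-27277} + \frac{39020}{\left(\left(7606 + 8330\right) \left(-3364 - 5914\right) + 2419\right) + 8745} = 10282 \left(- \frac{1}{27277}\right) + \frac{39020}{\left(15936 \left(-3364 - 5914\right) + 2419\right) + 8745} = - \frac{10282}{27277} + \frac{39020}{\left(15936 \left(-9278\right) + 2419\right) + 8745} = - \frac{10282}{27277} + \frac{39020}{\left(-147854208 + 2419\right) + 8745} = - \frac{10282}{27277} + \frac{39020}{-147851789 + 8745} = - \frac{10282}{27277} + \frac{39020}{-147843044} = - \frac{10282}{27277} + 39020 \left(- \frac{1}{147843044}\right) = - \frac{10282}{27277} - \frac{9755}{36960761} = - \frac{380296631737}{1008178677797}$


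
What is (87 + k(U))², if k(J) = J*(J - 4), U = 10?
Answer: 21609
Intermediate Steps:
k(J) = J*(-4 + J)
(87 + k(U))² = (87 + 10*(-4 + 10))² = (87 + 10*6)² = (87 + 60)² = 147² = 21609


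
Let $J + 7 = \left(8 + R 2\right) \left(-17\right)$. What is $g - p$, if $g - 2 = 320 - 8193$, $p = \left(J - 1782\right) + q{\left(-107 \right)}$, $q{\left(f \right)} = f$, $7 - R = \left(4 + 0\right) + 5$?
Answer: $-5907$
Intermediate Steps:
$R = -2$ ($R = 7 - \left(\left(4 + 0\right) + 5\right) = 7 - \left(4 + 5\right) = 7 - 9 = -2$)
$J = -75$ ($J = -7 + \left(8 - 4\right) \left(-17\right) = -7 + 4 \left(-17\right) = -7 - 68 = -75$)
$p = -1964$ ($p = \left(-75 - 1782\right) - 107 = -1857 - 107 = -1964$)
$g = -7871$ ($g = 2 + \left(320 - 8193\right) = 2 - 7873 = -7871$)
$g - p = -7871 - -1964 = -7871 + 1964 = -5907$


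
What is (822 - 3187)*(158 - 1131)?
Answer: 2301145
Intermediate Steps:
(822 - 3187)*(158 - 1131) = -2365*(-973) = 2301145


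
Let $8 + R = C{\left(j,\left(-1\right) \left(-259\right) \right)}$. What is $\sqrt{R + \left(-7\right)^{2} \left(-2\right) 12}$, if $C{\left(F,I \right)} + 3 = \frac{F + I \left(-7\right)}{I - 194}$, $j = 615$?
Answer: $\frac{i \sqrt{5092945}}{65} \approx 34.719 i$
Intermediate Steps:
$C{\left(F,I \right)} = -3 + \frac{F - 7 I}{-194 + I}$ ($C{\left(F,I \right)} = -3 + \frac{F + I \left(-7\right)}{I - 194} = -3 + \frac{F - 7 I}{-194 + I}$)
$R = - \frac{1913}{65}$ ($R = -8 + \frac{582 + 615 - 10 \left(\left(-1\right) \left(-259\right)\right)}{-194 - -259} = -8 + \frac{582 + 615 - 2590}{-194 + 259} = -8 + \frac{582 + 615 - 2590}{65} = -8 + \frac{1}{65} \left(-1393\right) = -8 - \frac{1393}{65} = - \frac{1913}{65} \approx -29.431$)
$\sqrt{R + \left(-7\right)^{2} \left(-2\right) 12} = \sqrt{- \frac{1913}{65} + \left(-7\right)^{2} \left(-2\right) 12} = \sqrt{- \frac{1913}{65} + 49 \left(-2\right) 12} = \sqrt{- \frac{1913}{65} - 1176} = \sqrt{- \frac{78353}{65}} = \frac{i \sqrt{5092945}}{65}$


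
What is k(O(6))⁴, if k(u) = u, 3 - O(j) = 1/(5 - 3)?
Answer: 625/16 ≈ 39.063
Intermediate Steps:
O(j) = 5/2 (O(j) = 3 - 1/(5 - 3) = 3 - 1/2 = 3 - 1*½ = 3 - ½ = 5/2)
k(O(6))⁴ = (5/2)⁴ = 625/16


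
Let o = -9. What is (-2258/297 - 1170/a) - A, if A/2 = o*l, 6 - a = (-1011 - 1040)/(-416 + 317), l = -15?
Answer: -85725226/432729 ≈ -198.10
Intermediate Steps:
a = -1457/99 (a = 6 - (-1011 - 1040)/(-416 + 317) = 6 - (-2051)/(-99) = 6 - (-2051)*(-1)/99 = 6 - 1*2051/99 = 6 - 2051/99 = -1457/99 ≈ -14.717)
A = 270 (A = 2*(-9*(-15)) = 2*135 = 270)
(-2258/297 - 1170/a) - A = (-2258/297 - 1170/(-1457/99)) - 1*270 = (-2258*1/297 - 1170*(-99/1457)) - 270 = (-2258/297 + 115830/1457) - 270 = 31111604/432729 - 270 = -85725226/432729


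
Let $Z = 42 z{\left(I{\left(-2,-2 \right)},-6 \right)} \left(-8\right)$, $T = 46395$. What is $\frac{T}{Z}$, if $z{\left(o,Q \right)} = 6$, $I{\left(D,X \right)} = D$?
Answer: $- \frac{5155}{224} \approx -23.013$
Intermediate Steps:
$Z = -2016$ ($Z = 42 \cdot 6 \left(-8\right) = 252 \left(-8\right) = -2016$)
$\frac{T}{Z} = \frac{46395}{-2016} = 46395 \left(- \frac{1}{2016}\right) = - \frac{5155}{224}$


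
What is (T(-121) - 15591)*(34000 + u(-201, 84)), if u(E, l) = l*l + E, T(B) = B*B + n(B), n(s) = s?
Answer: -43755705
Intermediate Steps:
T(B) = B + B² (T(B) = B*B + B = B² + B = B + B²)
u(E, l) = E + l² (u(E, l) = l² + E = E + l²)
(T(-121) - 15591)*(34000 + u(-201, 84)) = (-121*(1 - 121) - 15591)*(34000 + (-201 + 84²)) = (-121*(-120) - 15591)*(34000 + (-201 + 7056)) = (14520 - 15591)*(34000 + 6855) = -1071*40855 = -43755705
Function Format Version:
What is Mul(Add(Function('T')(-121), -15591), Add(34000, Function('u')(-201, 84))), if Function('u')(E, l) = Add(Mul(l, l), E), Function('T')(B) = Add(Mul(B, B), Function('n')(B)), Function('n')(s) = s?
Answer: -43755705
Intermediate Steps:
Function('T')(B) = Add(B, Pow(B, 2)) (Function('T')(B) = Add(Mul(B, B), B) = Add(Pow(B, 2), B) = Add(B, Pow(B, 2)))
Function('u')(E, l) = Add(E, Pow(l, 2)) (Function('u')(E, l) = Add(Pow(l, 2), E) = Add(E, Pow(l, 2)))
Mul(Add(Function('T')(-121), -15591), Add(34000, Function('u')(-201, 84))) = Mul(Add(Mul(-121, Add(1, -121)), -15591), Add(34000, Add(-201, Pow(84, 2)))) = Mul(Add(Mul(-121, -120), -15591), Add(34000, Add(-201, 7056))) = Mul(Add(14520, -15591), Add(34000, 6855)) = Mul(-1071, 40855) = -43755705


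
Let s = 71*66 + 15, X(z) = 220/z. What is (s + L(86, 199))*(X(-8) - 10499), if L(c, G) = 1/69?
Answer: -3414480805/69 ≈ -4.9485e+7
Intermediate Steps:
L(c, G) = 1/69
s = 4701 (s = 4686 + 15 = 4701)
(s + L(86, 199))*(X(-8) - 10499) = (4701 + 1/69)*(220/(-8) - 10499) = 324370*(220*(-1/8) - 10499)/69 = 324370*(-55/2 - 10499)/69 = (324370/69)*(-21053/2) = -3414480805/69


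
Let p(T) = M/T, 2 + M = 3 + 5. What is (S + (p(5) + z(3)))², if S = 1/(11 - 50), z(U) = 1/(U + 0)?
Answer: 9604/4225 ≈ 2.2731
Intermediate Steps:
z(U) = 1/U
S = -1/39 (S = 1/(-39) = -1/39 ≈ -0.025641)
M = 6 (M = -2 + (3 + 5) = -2 + 8 = 6)
p(T) = 6/T
(S + (p(5) + z(3)))² = (-1/39 + (6/5 + 1/3))² = (-1/39 + (6*(⅕) + ⅓))² = (-1/39 + (6/5 + ⅓))² = (-1/39 + 23/15)² = (98/65)² = 9604/4225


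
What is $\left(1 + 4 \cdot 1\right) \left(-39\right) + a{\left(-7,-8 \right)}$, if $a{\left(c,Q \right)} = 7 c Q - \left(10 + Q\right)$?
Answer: $195$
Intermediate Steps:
$a{\left(c,Q \right)} = -10 - Q + 7 Q c$ ($a{\left(c,Q \right)} = 7 Q c - \left(10 + Q\right) = -10 - Q + 7 Q c$)
$\left(1 + 4 \cdot 1\right) \left(-39\right) + a{\left(-7,-8 \right)} = \left(1 + 4 \cdot 1\right) \left(-39\right) - \left(2 - 392\right) = \left(1 + 4\right) \left(-39\right) + \left(-10 + 8 + 392\right) = 5 \left(-39\right) + 390 = -195 + 390 = 195$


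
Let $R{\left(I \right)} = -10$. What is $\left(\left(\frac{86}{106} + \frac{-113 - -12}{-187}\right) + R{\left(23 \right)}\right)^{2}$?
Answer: $\frac{7347232656}{98227921} \approx 74.798$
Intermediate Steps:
$\left(\left(\frac{86}{106} + \frac{-113 - -12}{-187}\right) + R{\left(23 \right)}\right)^{2} = \left(\left(\frac{86}{106} + \frac{-113 - -12}{-187}\right) - 10\right)^{2} = \left(\left(86 \cdot \frac{1}{106} + \left(-113 + 12\right) \left(- \frac{1}{187}\right)\right) - 10\right)^{2} = \left(\left(\frac{43}{53} - - \frac{101}{187}\right) - 10\right)^{2} = \left(\left(\frac{43}{53} + \frac{101}{187}\right) - 10\right)^{2} = \left(\frac{13394}{9911} - 10\right)^{2} = \left(- \frac{85716}{9911}\right)^{2} = \frac{7347232656}{98227921}$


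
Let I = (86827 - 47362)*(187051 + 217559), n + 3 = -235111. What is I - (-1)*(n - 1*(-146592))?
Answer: 15967845128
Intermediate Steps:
n = -235114 (n = -3 - 235111 = -235114)
I = 15967933650 (I = 39465*404610 = 15967933650)
I - (-1)*(n - 1*(-146592)) = 15967933650 - (-1)*(-235114 - 1*(-146592)) = 15967933650 - (-1)*(-235114 + 146592) = 15967933650 - (-1)*(-88522) = 15967933650 - 1*88522 = 15967933650 - 88522 = 15967845128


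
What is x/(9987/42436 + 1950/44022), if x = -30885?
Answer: -9616135304820/87066319 ≈ -1.1045e+5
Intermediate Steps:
x/(9987/42436 + 1950/44022) = -30885/(9987/42436 + 1950/44022) = -30885/(9987*(1/42436) + 1950*(1/44022)) = -30885/(9987/42436 + 325/7337) = -30885/87066319/311352932 = -30885*311352932/87066319 = -9616135304820/87066319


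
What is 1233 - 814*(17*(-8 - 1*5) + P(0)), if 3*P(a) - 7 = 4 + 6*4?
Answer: 514891/3 ≈ 1.7163e+5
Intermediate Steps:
P(a) = 35/3 (P(a) = 7/3 + (4 + 6*4)/3 = 7/3 + (4 + 24)/3 = 7/3 + (⅓)*28 = 7/3 + 28/3 = 35/3)
1233 - 814*(17*(-8 - 1*5) + P(0)) = 1233 - 814*(17*(-8 - 1*5) + 35/3) = 1233 - 814*(17*(-8 - 5) + 35/3) = 1233 - 814*(17*(-13) + 35/3) = 1233 - 814*(-221 + 35/3) = 1233 - 814*(-628/3) = 1233 + 511192/3 = 514891/3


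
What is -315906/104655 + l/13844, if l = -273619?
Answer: -11002999703/482947940 ≈ -22.783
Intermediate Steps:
-315906/104655 + l/13844 = -315906/104655 - 273619/13844 = -315906*1/104655 - 273619*1/13844 = -105302/34885 - 273619/13844 = -11002999703/482947940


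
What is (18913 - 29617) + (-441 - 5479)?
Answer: -16624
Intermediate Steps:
(18913 - 29617) + (-441 - 5479) = -10704 - 5920 = -16624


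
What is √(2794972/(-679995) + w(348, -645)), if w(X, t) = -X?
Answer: 4*I*√125627623915/75555 ≈ 18.765*I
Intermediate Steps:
√(2794972/(-679995) + w(348, -645)) = √(2794972/(-679995) - 1*348) = √(2794972*(-1/679995) - 348) = √(-2794972/679995 - 348) = √(-239433232/679995) = 4*I*√125627623915/75555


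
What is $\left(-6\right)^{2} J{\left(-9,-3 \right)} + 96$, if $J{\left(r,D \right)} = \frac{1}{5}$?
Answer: $\frac{516}{5} \approx 103.2$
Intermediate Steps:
$J{\left(r,D \right)} = \frac{1}{5}$
$\left(-6\right)^{2} J{\left(-9,-3 \right)} + 96 = \left(-6\right)^{2} \cdot \frac{1}{5} + 96 = 36 \cdot \frac{1}{5} + 96 = \frac{36}{5} + 96 = \frac{516}{5}$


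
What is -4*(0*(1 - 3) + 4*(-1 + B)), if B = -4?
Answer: 80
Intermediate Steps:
-4*(0*(1 - 3) + 4*(-1 + B)) = -4*(0*(1 - 3) + 4*(-1 - 4)) = -4*(0*(-2) + 4*(-5)) = -4*(0 - 20) = -4*(-20) = 80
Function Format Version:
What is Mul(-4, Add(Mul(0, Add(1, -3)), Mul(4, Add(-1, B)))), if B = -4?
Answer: 80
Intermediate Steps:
Mul(-4, Add(Mul(0, Add(1, -3)), Mul(4, Add(-1, B)))) = Mul(-4, Add(Mul(0, Add(1, -3)), Mul(4, Add(-1, -4)))) = Mul(-4, Add(Mul(0, -2), Mul(4, -5))) = Mul(-4, Add(0, -20)) = Mul(-4, -20) = 80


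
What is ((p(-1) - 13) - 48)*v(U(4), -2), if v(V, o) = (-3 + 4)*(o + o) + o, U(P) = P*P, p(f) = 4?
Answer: 342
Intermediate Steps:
U(P) = P²
v(V, o) = 3*o (v(V, o) = 1*(2*o) + o = 2*o + o = 3*o)
((p(-1) - 13) - 48)*v(U(4), -2) = ((4 - 13) - 48)*(3*(-2)) = (-9 - 48)*(-6) = -57*(-6) = 342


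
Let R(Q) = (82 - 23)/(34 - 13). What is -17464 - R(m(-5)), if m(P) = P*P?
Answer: -366803/21 ≈ -17467.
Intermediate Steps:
m(P) = P²
R(Q) = 59/21
-17464 - R(m(-5)) = -17464 - 1*59/21 = -17464 - 59/21 = -366803/21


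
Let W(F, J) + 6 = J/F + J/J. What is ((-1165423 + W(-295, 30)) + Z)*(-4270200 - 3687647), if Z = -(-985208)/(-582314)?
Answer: 159316570448942208274/17178263 ≈ 9.2743e+12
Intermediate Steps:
W(F, J) = -5 + J/F (W(F, J) = -6 + (J/F + J/J) = -6 + (J/F + 1) = -6 + (1 + J/F) = -5 + J/F)
Z = -492604/291157 (Z = -(-985208)*(-1)/582314 = -1*492604/291157 = -492604/291157 ≈ -1.6919)
((-1165423 + W(-295, 30)) + Z)*(-4270200 - 3687647) = ((-1165423 + (-5 + 30/(-295))) - 492604/291157)*(-4270200 - 3687647) = ((-1165423 + (-5 + 30*(-1/295))) - 492604/291157)*(-7957847) = ((-1165423 + (-5 - 6/59)) - 492604/291157)*(-7957847) = ((-1165423 - 301/59) - 492604/291157)*(-7957847) = (-68760258/59 - 492604/291157)*(-7957847) = -20020059502142/17178263*(-7957847) = 159316570448942208274/17178263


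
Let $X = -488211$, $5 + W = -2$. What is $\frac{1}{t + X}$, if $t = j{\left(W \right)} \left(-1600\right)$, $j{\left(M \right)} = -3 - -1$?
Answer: $- \frac{1}{485011} \approx -2.0618 \cdot 10^{-6}$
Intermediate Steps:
$W = -7$ ($W = -5 - 2 = -7$)
$j{\left(M \right)} = -2$ ($j{\left(M \right)} = -3 + 1 = -2$)
$t = 3200$ ($t = \left(-2\right) \left(-1600\right) = 3200$)
$\frac{1}{t + X} = \frac{1}{3200 - 488211} = \frac{1}{-485011} = - \frac{1}{485011}$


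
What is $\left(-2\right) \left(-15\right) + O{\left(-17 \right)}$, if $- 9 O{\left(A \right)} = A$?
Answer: $\frac{287}{9} \approx 31.889$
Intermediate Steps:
$O{\left(A \right)} = - \frac{A}{9}$
$\left(-2\right) \left(-15\right) + O{\left(-17 \right)} = \left(-2\right) \left(-15\right) - - \frac{17}{9} = 30 + \frac{17}{9} = \frac{287}{9}$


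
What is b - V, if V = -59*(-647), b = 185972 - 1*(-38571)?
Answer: 186370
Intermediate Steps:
b = 224543 (b = 185972 + 38571 = 224543)
V = 38173
b - V = 224543 - 1*38173 = 224543 - 38173 = 186370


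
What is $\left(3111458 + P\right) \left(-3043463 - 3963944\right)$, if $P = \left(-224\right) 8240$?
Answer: $-8869261025086$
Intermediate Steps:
$P = -1845760$
$\left(3111458 + P\right) \left(-3043463 - 3963944\right) = \left(3111458 - 1845760\right) \left(-3043463 - 3963944\right) = 1265698 \left(-7007407\right) = -8869261025086$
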